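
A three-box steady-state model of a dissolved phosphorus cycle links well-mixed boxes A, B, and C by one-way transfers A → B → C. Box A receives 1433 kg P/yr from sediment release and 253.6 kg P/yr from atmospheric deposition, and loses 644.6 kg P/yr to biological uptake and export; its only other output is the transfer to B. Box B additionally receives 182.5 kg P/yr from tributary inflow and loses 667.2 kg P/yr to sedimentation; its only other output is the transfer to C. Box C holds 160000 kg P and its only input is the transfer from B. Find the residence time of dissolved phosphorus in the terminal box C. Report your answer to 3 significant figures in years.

287 yr

Box A: F(A→B) = (1433 + 253.6) − 644.6 = 1042.0 kg P/yr.
Box B: F(B→C) = (1042.0 + 182.5) − 667.2 = 557.30 kg P/yr.
Box C throughput = its input = 557.30 kg P/yr; τ = 160000 / 557.30 = 287.1 yr.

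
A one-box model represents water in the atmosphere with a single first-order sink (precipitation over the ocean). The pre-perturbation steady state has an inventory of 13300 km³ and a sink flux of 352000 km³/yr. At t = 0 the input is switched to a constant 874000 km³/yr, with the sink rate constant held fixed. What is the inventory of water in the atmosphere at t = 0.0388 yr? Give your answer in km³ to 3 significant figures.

Residence time τ = M₀/F₀ = 0.03778 yr. The eventual steady state is M_∞ = M₀·(F₁/F₀) = 13300 × 874000/352000 = 33023 km³.
The anomaly ΔM(t) = M(t) − M_∞ decays as ΔM₀·e^(−t/τ) with ΔM₀ = 13300 − 33023 = −19720 km³.
At t = 0.0388 yr, e^(−t/τ) = e^(−1.027) = 0.3581, so ΔM = −7063 km³ and M = 33023 − 7063 = 25960 km³.

26000 km³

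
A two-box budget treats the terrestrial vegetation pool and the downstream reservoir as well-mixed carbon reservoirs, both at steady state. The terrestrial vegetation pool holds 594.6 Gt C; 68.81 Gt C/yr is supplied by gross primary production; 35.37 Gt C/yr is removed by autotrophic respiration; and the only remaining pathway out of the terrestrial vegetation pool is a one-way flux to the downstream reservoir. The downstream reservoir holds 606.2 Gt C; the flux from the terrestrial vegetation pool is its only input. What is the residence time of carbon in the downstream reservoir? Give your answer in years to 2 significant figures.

Balance the terrestrial vegetation pool: ΣF_in = 68.810 Gt C/yr.
Flux to the downstream reservoir = ΣF_in − (35.37) = 33.440 Gt C/yr.
At steady state the output of the downstream reservoir equals its input, 33.440 Gt C/yr.
τ = M / F = 606.2 / 33.440 = 18.13 yr.

18 yr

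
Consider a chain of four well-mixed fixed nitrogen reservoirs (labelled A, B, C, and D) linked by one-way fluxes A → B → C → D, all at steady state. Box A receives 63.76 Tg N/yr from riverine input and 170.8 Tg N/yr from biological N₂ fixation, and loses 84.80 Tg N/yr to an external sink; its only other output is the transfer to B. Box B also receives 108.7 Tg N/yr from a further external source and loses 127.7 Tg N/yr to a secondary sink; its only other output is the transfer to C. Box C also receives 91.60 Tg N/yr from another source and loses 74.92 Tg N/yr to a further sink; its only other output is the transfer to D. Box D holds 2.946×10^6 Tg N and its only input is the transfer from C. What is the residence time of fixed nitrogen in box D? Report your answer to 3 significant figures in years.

20000 yr

Box A: F(A→B) = (63.76 + 170.8) − 84.80 = 149.76 Tg N/yr.
Box B: F(B→C) = (149.76 + 108.7) − 127.7 = 130.76 Tg N/yr.
Box C: F(C→D) = (130.76 + 91.60) − 74.92 = 147.44 Tg N/yr.
Box D throughput = its input = 147.44 Tg N/yr; τ = 2.946×10^6 / 147.44 = 19980 yr.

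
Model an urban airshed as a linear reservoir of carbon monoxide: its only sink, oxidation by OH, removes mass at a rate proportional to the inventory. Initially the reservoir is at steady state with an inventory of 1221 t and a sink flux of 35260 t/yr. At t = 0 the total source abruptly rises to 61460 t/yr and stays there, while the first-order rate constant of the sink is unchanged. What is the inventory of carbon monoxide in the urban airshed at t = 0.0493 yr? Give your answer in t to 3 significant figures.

The sink rate constant is k = F₀/M₀ = 35260/1221 = 28.88 yr⁻¹.
Solving dM/dt = F₁ − kM with M(0) = M₀ gives M(t) = F₁/k + (M₀ − F₁/k)·e^(−kt).
F₁/k = 61460/28.88 = 2128.3 t; kt = 28.88 × 0.0493 = 1.424, e^(−kt) = 0.2408.
M(0.0493) = 2128.3 + (1221 − 2128.3) × 0.2408 = 2128.3 − 218.5 = 1909.8 t.

1910 t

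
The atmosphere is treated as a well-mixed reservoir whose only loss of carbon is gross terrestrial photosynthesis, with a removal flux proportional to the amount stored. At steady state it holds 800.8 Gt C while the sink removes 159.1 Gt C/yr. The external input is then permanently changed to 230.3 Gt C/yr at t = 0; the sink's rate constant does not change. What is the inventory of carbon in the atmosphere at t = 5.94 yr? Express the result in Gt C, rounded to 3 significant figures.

Residence time τ = M₀/F₀ = 5.033 yr. The eventual steady state is M_∞ = M₀·(F₁/F₀) = 800.8 × 230.3/159.1 = 1159.2 Gt C.
The anomaly ΔM(t) = M(t) − M_∞ decays as ΔM₀·e^(−t/τ) with ΔM₀ = 800.8 − 1159.2 = −358.4 Gt C.
At t = 5.94 yr, e^(−t/τ) = e^(−1.180) = 0.3072, so ΔM = −110.1 Gt C and M = 1159.2 − 110.1 = 1049.1 Gt C.

1050 Gt C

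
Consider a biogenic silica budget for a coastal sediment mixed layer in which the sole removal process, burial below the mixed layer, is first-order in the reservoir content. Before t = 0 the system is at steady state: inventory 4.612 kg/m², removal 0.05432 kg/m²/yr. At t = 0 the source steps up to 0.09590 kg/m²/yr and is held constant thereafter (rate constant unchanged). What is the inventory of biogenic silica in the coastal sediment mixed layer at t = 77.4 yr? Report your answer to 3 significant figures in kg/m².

6.72 kg/m²

The sink rate constant is k = F₀/M₀ = 0.05432/4.612 = 0.01178 yr⁻¹.
Solving dM/dt = F₁ − kM with M(0) = M₀ gives M(t) = F₁/k + (M₀ − F₁/k)·e^(−kt).
F₁/k = 0.09590/0.01178 = 8.1423 kg/m²; kt = 0.01178 × 77.4 = 0.9116, e^(−kt) = 0.4019.
M(77.4) = 8.1423 + (4.612 − 8.1423) × 0.4019 = 8.1423 − 1.419 = 6.7236 kg/m².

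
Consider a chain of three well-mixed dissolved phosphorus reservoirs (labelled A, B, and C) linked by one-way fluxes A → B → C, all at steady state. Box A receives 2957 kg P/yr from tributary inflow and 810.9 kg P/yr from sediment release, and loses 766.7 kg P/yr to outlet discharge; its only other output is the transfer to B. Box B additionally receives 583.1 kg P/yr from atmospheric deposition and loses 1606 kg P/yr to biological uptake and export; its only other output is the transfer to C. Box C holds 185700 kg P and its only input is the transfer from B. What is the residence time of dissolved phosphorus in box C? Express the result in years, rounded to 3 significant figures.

93.9 yr

Box A: F(A→B) = (2957 + 810.9) − 766.7 = 3001.2 kg P/yr.
Box B: F(B→C) = (3001.2 + 583.1) − 1606 = 1978.3 kg P/yr.
Box C throughput = its input = 1978.3 kg P/yr; τ = 185700 / 1978.3 = 93.87 yr.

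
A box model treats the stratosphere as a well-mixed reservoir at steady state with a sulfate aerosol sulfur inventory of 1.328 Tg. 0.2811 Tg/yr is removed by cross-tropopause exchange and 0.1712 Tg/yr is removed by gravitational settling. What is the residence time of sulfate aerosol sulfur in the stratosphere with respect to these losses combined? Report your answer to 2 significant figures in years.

Total removal = 0.2811 + 0.1712 = 0.45230 Tg/yr.
τ = M / ΣF_out = 1.328 / 0.45230 = 2.936 yr.

2.9 yr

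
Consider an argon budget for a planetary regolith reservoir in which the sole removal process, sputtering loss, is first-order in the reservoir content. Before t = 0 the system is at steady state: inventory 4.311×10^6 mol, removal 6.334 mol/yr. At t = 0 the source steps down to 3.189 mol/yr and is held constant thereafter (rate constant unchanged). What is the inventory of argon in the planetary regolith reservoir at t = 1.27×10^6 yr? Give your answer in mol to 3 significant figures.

2.50×10^6 mol

τ = M₀/F₀ = 4.311×10^6/6.334 = 680600 yr; rate constant k = 1/τ.
New steady state M_∞ = F₁/k = F₁·τ = 3.189 × 680600 = 2.1705×10^6 mol.
M(t) = M_∞ + (M₀ − M_∞)·e^(−t/τ); t/τ = 1.27×10^6/680600 = 1.866, so e^(−t/τ) = 0.1547.
M(t) = 2.1705×10^6 + 2.141×10^6 × 0.1547 = 2.5017×10^6 mol.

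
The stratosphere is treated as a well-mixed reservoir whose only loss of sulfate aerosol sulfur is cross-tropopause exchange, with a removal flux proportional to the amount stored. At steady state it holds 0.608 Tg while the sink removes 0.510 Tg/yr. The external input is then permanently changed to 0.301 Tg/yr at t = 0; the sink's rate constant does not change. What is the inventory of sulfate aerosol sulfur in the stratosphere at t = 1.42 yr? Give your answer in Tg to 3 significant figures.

0.435 Tg

The sink rate constant is k = F₀/M₀ = 0.510/0.608 = 0.8388 yr⁻¹.
Solving dM/dt = F₁ − kM with M(0) = M₀ gives M(t) = F₁/k + (M₀ − F₁/k)·e^(−kt).
F₁/k = 0.301/0.8388 = 0.35884 Tg; kt = 0.8388 × 1.42 = 1.191, e^(−kt) = 0.3039.
M(1.42) = 0.35884 + (0.608 − 0.35884) × 0.3039 = 0.35884 + 0.07572 = 0.43455 Tg.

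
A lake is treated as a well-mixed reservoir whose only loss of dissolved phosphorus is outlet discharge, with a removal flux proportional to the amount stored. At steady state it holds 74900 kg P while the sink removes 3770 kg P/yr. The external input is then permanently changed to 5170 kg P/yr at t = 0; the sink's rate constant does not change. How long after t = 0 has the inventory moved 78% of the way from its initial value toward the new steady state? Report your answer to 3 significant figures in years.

τ = M₀/F₀ = 74900/3770 = 19.87 yr.
The remaining gap fraction is e^(−t/τ); 78% covered ⇒ e^(−t/τ) = 0.220.
t = −τ ln(0.220) = 19.87 × 1.514 = 30.08 yr.

30.1 yr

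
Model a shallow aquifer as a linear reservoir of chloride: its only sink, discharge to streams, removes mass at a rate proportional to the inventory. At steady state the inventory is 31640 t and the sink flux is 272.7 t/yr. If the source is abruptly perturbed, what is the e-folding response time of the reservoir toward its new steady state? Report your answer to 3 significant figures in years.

116 yr

For a linear reservoir the response time equals the residence time τ = M/F.
τ = 31640 / 272.7 = 116.0 yr.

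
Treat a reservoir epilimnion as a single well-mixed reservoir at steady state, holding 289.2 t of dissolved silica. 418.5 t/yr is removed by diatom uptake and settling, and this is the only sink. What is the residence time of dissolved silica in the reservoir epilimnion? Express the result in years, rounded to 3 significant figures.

τ = M / F = 289.2 / 418.5 = 0.6910 yr.

0.691 yr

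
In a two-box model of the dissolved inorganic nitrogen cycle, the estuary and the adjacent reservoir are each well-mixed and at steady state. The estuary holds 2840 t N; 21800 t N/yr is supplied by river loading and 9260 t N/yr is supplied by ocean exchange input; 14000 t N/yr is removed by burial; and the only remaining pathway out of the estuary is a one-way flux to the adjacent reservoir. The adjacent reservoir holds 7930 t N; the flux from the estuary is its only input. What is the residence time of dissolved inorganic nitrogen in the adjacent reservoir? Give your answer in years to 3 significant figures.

Balance the estuary: ΣF_in = 21800 + 9260 = 31060 t N/yr.
Flux to the adjacent reservoir = ΣF_in − (14000) = 17060 t N/yr.
At steady state the output of the adjacent reservoir equals its input, 17060 t N/yr.
τ = M / F = 7930 / 17060 = 0.4648 yr.

0.465 yr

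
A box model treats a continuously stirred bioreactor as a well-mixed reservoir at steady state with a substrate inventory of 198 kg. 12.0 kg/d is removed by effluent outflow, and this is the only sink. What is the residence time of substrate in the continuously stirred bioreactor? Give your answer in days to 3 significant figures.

τ = M / F = 198 / 12.0 = 16.50 d.

16.5 d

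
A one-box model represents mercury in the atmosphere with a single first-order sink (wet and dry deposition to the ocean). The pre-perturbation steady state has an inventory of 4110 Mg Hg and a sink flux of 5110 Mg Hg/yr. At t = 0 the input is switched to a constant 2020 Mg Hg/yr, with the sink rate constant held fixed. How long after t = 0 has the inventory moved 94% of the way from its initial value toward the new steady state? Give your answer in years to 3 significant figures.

2.26 yr

τ = M₀/F₀ = 4110/5110 = 0.8043 yr.
The remaining gap fraction is e^(−t/τ); 94% covered ⇒ e^(−t/τ) = 0.0600.
t = −τ ln(0.0600) = 0.8043 × 2.813 = 2.263 yr.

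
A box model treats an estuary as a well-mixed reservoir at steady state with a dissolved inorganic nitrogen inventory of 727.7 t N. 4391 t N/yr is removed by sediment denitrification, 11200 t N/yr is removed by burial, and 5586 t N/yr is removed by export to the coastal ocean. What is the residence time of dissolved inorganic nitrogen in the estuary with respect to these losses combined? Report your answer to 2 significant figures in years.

Total removal = 4391 + 11200 + 5586 = 21177 t N/yr.
τ = M / ΣF_out = 727.7 / 21177 = 0.03436 yr.

0.034 yr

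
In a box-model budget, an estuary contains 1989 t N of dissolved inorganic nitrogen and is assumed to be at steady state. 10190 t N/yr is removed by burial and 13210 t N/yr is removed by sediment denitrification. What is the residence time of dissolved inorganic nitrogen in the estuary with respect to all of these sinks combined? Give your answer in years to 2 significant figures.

0.085 yr

Total removal flux = 10190 + 13210 = 23400 t N/yr.
τ = M / ΣF_out = 1989 / 23400 = 0.08500 yr.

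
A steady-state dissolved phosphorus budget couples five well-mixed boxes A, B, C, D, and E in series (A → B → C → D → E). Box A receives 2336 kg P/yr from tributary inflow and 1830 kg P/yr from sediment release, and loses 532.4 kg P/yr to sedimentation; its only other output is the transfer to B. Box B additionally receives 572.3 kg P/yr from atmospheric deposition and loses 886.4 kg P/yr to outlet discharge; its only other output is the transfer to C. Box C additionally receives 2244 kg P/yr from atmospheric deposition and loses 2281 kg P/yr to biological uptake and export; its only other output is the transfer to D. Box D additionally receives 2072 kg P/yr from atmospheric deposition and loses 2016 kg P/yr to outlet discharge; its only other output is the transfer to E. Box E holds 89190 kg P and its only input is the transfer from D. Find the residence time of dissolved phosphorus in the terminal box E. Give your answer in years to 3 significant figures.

26.7 yr

Box A: F(A→B) = (2336 + 1830) − 532.4 = 3633.6 kg P/yr.
Box B: F(B→C) = (3633.6 + 572.3) − 886.4 = 3319.5 kg P/yr.
Box C: F(C→D) = (3319.5 + 2244) − 2281 = 3282.5 kg P/yr.
Box D: F(D→E) = (3282.5 + 2072) − 2016 = 3338.5 kg P/yr.
Box E throughput = its input = 3338.5 kg P/yr; τ = 89190 / 3338.5 = 26.72 yr.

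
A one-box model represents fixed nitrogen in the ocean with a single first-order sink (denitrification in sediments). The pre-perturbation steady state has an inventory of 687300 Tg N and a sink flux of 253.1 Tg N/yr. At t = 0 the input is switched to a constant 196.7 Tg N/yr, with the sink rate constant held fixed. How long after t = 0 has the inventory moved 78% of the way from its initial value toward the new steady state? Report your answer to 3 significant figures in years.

τ = M₀/F₀ = 687300/253.1 = 2716 yr.
The remaining gap fraction is e^(−t/τ); 78% covered ⇒ e^(−t/τ) = 0.220.
t = −τ ln(0.220) = 2716 × 1.514 = 4112 yr.

4110 yr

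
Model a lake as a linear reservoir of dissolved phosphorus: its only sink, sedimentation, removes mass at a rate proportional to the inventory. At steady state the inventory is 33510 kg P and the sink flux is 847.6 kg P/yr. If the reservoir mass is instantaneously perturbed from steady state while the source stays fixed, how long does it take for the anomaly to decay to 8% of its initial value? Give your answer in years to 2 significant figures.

100 yr

For a linear reservoir the anomaly decays as exp(−t/τ) with τ = M/F = 33510/847.6 = 39.54 yr.
exp(−t/τ) = 0.08 ⇒ t = −τ ln(0.08) = 39.54 × 2.526 = 99.86 yr.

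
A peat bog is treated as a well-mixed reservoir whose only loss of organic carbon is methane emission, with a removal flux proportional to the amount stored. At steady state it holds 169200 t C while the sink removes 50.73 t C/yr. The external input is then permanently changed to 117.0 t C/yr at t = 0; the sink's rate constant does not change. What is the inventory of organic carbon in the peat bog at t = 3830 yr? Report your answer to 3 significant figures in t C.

Residence time τ = M₀/F₀ = 3335 yr. The eventual steady state is M_∞ = M₀·(F₁/F₀) = 169200 × 117.0/50.73 = 390230 t C.
The anomaly ΔM(t) = M(t) − M_∞ decays as ΔM₀·e^(−t/τ) with ΔM₀ = 169200 − 390230 = −221000 t C.
At t = 3830 yr, e^(−t/τ) = e^(−1.148) = 0.3172, so ΔM = −70100 t C and M = 390230 − 70100 = 320130 t C.

320000 t C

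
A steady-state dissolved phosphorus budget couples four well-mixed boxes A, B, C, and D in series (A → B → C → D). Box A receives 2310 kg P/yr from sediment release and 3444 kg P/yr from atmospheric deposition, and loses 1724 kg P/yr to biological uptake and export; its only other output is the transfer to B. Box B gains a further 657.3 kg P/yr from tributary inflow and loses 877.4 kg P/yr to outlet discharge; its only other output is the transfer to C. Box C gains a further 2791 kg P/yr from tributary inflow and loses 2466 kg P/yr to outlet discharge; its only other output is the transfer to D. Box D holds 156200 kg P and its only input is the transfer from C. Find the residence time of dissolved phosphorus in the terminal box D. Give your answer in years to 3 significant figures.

Box A: F(A→B) = (2310 + 3444) − 1724 = 4030.0 kg P/yr.
Box B: F(B→C) = (4030.0 + 657.3) − 877.4 = 3809.9 kg P/yr.
Box C: F(C→D) = (3809.9 + 2791) − 2466 = 4134.9 kg P/yr.
Box D throughput = its input = 4134.9 kg P/yr; τ = 156200 / 4134.9 = 37.78 yr.

37.8 yr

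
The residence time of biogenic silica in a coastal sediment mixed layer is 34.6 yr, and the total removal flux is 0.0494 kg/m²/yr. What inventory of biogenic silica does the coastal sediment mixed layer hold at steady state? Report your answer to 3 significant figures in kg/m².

τ = M/F ⇒ M = τ × F = 34.6 × 0.0494 = 1.709 kg/m².

1.71 kg/m²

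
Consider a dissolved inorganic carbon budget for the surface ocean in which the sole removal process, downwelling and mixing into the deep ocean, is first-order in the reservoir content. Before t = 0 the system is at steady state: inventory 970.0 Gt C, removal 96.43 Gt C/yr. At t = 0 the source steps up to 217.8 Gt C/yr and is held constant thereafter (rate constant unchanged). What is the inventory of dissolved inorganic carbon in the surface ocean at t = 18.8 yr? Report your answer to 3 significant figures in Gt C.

Residence time τ = M₀/F₀ = 10.06 yr. The eventual steady state is M_∞ = M₀·(F₁/F₀) = 970.0 × 217.8/96.43 = 2190.9 Gt C.
The anomaly ΔM(t) = M(t) − M_∞ decays as ΔM₀·e^(−t/τ) with ΔM₀ = 970.0 − 2190.9 = −1221 Gt C.
At t = 18.8 yr, e^(−t/τ) = e^(−1.869) = 0.1543, so ΔM = −188.4 Gt C and M = 2190.9 − 188.4 = 2002.5 Gt C.

2000 Gt C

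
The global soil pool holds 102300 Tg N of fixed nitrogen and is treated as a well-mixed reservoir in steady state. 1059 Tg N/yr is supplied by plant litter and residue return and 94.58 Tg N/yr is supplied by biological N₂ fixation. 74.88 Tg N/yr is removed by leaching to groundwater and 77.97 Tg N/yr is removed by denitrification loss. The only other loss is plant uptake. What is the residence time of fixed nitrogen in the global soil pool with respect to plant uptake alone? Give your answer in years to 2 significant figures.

100 yr

At steady state ΣF_in = ΣF_out.
ΣF_in = 1059 + 94.58 = 1153.6 Tg N/yr.
Plant uptake flux = ΣF_in − (74.88 + 77.97) = 1153.6 − 152.8 = 1001 Tg N/yr.
τ = M / F = 102300 / 1001 = 102.2 yr.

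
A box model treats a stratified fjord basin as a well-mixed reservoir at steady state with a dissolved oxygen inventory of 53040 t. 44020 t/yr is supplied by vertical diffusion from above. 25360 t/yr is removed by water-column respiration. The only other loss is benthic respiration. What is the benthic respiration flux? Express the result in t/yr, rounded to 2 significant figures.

19000 t/yr

At steady state ΣF_in = ΣF_out.
ΣF_in = 44020 t/yr.
Benthic respiration flux = ΣF_in − (25360) = 44020 − 25360 = 18660 t/yr.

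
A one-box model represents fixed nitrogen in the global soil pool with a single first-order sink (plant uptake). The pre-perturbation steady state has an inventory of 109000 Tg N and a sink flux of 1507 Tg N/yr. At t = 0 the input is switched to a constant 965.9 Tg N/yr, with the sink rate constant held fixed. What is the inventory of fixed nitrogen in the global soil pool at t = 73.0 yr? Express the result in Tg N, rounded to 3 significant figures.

84100 Tg N

Residence time τ = M₀/F₀ = 72.33 yr. The eventual steady state is M_∞ = M₀·(F₁/F₀) = 109000 × 965.9/1507 = 69863 Tg N.
The anomaly ΔM(t) = M(t) − M_∞ decays as ΔM₀·e^(−t/τ) with ΔM₀ = 109000 − 69863 = 39140 Tg N.
At t = 73.0 yr, e^(−t/τ) = e^(−1.009) = 0.3645, so ΔM = 14260 Tg N and M = 69863 + 14260 = 84128 Tg N.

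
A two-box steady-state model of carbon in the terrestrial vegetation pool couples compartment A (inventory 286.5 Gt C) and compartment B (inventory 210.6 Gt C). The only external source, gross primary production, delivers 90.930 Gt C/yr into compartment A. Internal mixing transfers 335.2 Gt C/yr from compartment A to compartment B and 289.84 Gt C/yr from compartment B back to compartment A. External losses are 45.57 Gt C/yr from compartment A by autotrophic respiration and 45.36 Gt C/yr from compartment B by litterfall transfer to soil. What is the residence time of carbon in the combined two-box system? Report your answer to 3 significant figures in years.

Residence time in the combined system uses the total inventory and the total *external* removal — internal exchanges between the two boxes cancel.
M_total = 286.5 + 210.6 = 497.10 Gt C.
ΣF_external_out = 45.57 + 45.36 = 90.930 Gt C/yr.
τ = M_total / ΣF_ext = 497.10 / 90.930 = 5.467 yr.

5.47 yr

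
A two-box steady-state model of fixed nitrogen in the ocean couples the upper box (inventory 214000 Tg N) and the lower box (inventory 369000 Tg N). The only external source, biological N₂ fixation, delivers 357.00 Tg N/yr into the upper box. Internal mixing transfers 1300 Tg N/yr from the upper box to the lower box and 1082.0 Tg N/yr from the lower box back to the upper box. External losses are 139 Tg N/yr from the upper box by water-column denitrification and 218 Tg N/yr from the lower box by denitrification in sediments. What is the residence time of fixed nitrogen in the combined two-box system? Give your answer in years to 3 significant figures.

Residence time in the combined system uses the total inventory and the total *external* removal — internal exchanges between the two boxes cancel.
M_total = 214000 + 369000 = 583000 Tg N.
ΣF_external_out = 139 + 218 = 357.00 Tg N/yr.
τ = M_total / ΣF_ext = 583000 / 357.00 = 1633 yr.

1630 yr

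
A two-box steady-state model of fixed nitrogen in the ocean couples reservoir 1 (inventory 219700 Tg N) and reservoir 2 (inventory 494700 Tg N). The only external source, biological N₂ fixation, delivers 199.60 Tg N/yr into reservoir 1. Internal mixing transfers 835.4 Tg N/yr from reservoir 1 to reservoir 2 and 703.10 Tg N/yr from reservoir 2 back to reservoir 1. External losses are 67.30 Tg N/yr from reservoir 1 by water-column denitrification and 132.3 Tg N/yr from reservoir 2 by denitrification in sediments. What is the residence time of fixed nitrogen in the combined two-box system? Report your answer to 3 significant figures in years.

Residence time in the combined system uses the total inventory and the total *external* removal — internal exchanges between the two boxes cancel.
M_total = 219700 + 494700 = 714400 Tg N.
ΣF_external_out = 67.30 + 132.3 = 199.60 Tg N/yr.
τ = M_total / ΣF_ext = 714400 / 199.60 = 3579 yr.

3580 yr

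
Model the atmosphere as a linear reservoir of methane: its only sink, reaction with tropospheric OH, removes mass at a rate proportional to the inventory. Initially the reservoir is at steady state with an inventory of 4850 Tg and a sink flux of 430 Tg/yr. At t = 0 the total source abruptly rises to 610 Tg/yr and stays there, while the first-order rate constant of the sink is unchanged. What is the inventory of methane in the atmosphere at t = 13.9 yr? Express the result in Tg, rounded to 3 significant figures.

6290 Tg

τ = M₀/F₀ = 4850/430 = 11.28 yr; rate constant k = 1/τ.
New steady state M_∞ = F₁/k = F₁·τ = 610 × 11.28 = 6880.2 Tg.
M(t) = M_∞ + (M₀ − M_∞)·e^(−t/τ); t/τ = 13.9/11.28 = 1.232, so e^(−t/τ) = 0.2916.
M(t) = 6880.2 − 2030 × 0.2916 = 6288.2 Tg.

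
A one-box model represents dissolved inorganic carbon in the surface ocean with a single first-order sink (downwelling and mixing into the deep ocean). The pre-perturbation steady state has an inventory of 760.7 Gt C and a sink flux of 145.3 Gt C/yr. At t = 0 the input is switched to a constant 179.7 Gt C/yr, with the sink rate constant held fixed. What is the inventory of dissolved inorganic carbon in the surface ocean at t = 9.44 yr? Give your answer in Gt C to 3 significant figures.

911 Gt C

τ = M₀/F₀ = 760.7/145.3 = 5.235 yr; rate constant k = 1/τ.
New steady state M_∞ = F₁/k = F₁·τ = 179.7 × 5.235 = 940.80 Gt C.
M(t) = M_∞ + (M₀ − M_∞)·e^(−t/τ); t/τ = 9.44/5.235 = 1.803, so e^(−t/τ) = 0.1648.
M(t) = 940.80 − 180.1 × 0.1648 = 911.12 Gt C.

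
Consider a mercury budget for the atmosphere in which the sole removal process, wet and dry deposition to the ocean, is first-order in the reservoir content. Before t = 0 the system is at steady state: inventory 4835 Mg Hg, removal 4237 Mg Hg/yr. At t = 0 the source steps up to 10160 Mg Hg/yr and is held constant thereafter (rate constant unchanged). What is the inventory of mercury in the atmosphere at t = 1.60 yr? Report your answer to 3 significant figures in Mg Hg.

The sink rate constant is k = F₀/M₀ = 4237/4835 = 0.8763 yr⁻¹.
Solving dM/dt = F₁ − kM with M(0) = M₀ gives M(t) = F₁/k + (M₀ − F₁/k)·e^(−kt).
F₁/k = 10160/0.8763 = 11594 Mg Hg; kt = 0.8763 × 1.60 = 1.402, e^(−kt) = 0.2461.
M(1.60) = 11594 + (4835 − 11594) × 0.2461 = 11594 − 1663 = 9930.7 Mg Hg.

9930 Mg Hg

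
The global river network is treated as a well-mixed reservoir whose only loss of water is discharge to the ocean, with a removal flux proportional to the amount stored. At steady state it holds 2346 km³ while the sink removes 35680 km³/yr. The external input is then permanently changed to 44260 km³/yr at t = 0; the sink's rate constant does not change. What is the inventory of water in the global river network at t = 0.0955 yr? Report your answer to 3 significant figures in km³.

2780 km³

τ = M₀/F₀ = 2346/35680 = 0.06575 yr; rate constant k = 1/τ.
New steady state M_∞ = F₁/k = F₁·τ = 44260 × 0.06575 = 2910.1 km³.
M(t) = M_∞ + (M₀ − M_∞)·e^(−t/τ); t/τ = 0.0955/0.06575 = 1.452, so e^(−t/τ) = 0.2340.
M(t) = 2910.1 − 564.1 × 0.2340 = 2778.1 km³.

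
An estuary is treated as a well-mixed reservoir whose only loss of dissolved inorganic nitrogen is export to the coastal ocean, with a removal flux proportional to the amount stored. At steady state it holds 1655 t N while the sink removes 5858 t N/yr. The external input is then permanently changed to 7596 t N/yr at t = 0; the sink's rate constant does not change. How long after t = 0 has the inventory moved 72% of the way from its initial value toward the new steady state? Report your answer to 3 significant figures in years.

0.360 yr

τ = M₀/F₀ = 1655/5858 = 0.2825 yr.
The remaining gap fraction is e^(−t/τ); 72% covered ⇒ e^(−t/τ) = 0.280.
t = −τ ln(0.280) = 0.2825 × 1.273 = 0.3596 yr.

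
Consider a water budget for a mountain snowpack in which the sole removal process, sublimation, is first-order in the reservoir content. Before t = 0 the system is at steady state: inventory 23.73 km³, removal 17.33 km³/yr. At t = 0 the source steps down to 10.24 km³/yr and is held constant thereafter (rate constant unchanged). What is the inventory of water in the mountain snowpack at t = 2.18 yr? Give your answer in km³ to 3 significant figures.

τ = M₀/F₀ = 23.73/17.33 = 1.369 yr; rate constant k = 1/τ.
New steady state M_∞ = F₁/k = F₁·τ = 10.24 × 1.369 = 14.022 km³.
M(t) = M_∞ + (M₀ − M_∞)·e^(−t/τ); t/τ = 2.18/1.369 = 1.592, so e^(−t/τ) = 0.2035.
M(t) = 14.022 + 9.708 × 0.2035 = 15.997 km³.

16.0 km³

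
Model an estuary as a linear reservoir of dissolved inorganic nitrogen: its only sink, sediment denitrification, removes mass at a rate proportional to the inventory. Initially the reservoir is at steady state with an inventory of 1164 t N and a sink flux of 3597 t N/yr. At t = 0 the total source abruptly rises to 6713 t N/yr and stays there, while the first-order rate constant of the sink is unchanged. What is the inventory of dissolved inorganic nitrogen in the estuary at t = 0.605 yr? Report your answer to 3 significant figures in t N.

τ = M₀/F₀ = 1164/3597 = 0.3236 yr; rate constant k = 1/τ.
New steady state M_∞ = F₁/k = F₁·τ = 6713 × 0.3236 = 2172.3 t N.
M(t) = M_∞ + (M₀ − M_∞)·e^(−t/τ); t/τ = 0.605/0.3236 = 1.870, so e^(−t/τ) = 0.1542.
M(t) = 2172.3 − 1008 × 0.1542 = 2016.9 t N.

2020 t N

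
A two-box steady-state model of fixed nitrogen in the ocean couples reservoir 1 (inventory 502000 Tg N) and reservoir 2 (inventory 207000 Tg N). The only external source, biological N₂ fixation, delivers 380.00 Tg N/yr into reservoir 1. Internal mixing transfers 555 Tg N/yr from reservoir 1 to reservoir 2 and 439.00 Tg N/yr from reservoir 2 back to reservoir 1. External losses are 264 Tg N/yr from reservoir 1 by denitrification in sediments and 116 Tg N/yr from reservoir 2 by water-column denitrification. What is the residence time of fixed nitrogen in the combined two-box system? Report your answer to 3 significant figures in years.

Treat the two boxes together as one reservoir: the mixing fluxes between them are internal recycling, so τ = ΣM / Σ(external losses).
M_total = 502000 + 207000 = 709000 Tg N.
ΣF_external_out = 264 + 116 = 380.00 Tg N/yr.
τ = M_total / ΣF_ext = 709000 / 380.00 = 1866 yr.

1870 yr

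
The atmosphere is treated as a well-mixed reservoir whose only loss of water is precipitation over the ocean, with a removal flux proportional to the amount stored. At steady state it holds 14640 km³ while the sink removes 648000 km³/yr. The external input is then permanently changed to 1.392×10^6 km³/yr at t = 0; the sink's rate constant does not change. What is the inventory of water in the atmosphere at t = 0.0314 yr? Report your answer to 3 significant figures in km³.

Residence time τ = M₀/F₀ = 0.02259 yr. The eventual steady state is M_∞ = M₀·(F₁/F₀) = 14640 × 1.392×10^6/648000 = 31449 km³.
The anomaly ΔM(t) = M(t) − M_∞ decays as ΔM₀·e^(−t/τ) with ΔM₀ = 14640 − 31449 = −16810 km³.
At t = 0.0314 yr, e^(−t/τ) = e^(−1.390) = 0.2491, so ΔM = −4187 km³ and M = 31449 − 4187 = 27262 km³.

27300 km³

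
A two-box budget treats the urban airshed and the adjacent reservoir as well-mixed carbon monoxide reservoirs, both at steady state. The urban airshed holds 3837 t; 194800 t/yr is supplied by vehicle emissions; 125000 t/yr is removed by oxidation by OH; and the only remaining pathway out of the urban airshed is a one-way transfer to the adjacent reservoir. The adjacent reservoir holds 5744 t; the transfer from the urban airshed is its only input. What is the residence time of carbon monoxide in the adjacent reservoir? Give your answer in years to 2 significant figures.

Balance the urban airshed: ΣF_in = 194800 t/yr.
Transfer to the adjacent reservoir = ΣF_in − (125000) = 69800 t/yr.
At steady state the output of the adjacent reservoir equals its input, 69800 t/yr.
τ = M / F = 5744 / 69800 = 0.08229 yr.

0.082 yr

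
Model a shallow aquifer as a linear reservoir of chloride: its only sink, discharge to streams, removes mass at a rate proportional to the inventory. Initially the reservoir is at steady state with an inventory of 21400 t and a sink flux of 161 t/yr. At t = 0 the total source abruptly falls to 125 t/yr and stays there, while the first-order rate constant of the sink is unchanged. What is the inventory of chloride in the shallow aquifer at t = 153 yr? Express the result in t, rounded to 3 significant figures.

18100 t

Residence time τ = M₀/F₀ = 132.9 yr. The eventual steady state is M_∞ = M₀·(F₁/F₀) = 21400 × 125/161 = 16615 t.
The anomaly ΔM(t) = M(t) − M_∞ decays as ΔM₀·e^(−t/τ) with ΔM₀ = 21400 − 16615 = 4785 t.
At t = 153 yr, e^(−t/τ) = e^(−1.151) = 0.3163, so ΔM = 1514 t and M = 16615 + 1514 = 18128 t.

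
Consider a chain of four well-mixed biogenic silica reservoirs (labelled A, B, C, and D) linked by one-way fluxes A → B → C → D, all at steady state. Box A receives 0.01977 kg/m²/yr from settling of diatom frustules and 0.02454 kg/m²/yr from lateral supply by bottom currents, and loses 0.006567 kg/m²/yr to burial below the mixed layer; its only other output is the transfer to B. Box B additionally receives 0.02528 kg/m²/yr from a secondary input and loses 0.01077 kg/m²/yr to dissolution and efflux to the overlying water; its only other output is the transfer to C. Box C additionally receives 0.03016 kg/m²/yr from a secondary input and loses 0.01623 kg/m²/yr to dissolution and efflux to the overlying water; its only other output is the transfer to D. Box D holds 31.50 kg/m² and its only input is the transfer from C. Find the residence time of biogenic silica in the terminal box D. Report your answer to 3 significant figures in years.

476 yr

Box A: F(A→B) = (0.01977 + 0.02454) − 0.006567 = 0.037743 kg/m²/yr.
Box B: F(B→C) = (0.037743 + 0.02528) − 0.01077 = 0.052253 kg/m²/yr.
Box C: F(C→D) = (0.052253 + 0.03016) − 0.01623 = 0.066183 kg/m²/yr.
Box D throughput = its input = 0.066183 kg/m²/yr; τ = 31.50 / 0.066183 = 476.0 yr.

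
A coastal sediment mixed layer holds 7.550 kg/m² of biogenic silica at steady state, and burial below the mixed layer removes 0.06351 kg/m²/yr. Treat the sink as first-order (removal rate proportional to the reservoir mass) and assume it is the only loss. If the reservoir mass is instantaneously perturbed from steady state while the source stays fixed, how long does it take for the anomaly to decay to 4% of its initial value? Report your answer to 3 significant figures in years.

383 yr

For a linear reservoir the anomaly decays as exp(−t/τ) with τ = M/F = 7.550/0.06351 = 118.9 yr.
exp(−t/τ) = 0.04 ⇒ t = −τ ln(0.04) = 118.9 × 3.219 = 382.7 yr.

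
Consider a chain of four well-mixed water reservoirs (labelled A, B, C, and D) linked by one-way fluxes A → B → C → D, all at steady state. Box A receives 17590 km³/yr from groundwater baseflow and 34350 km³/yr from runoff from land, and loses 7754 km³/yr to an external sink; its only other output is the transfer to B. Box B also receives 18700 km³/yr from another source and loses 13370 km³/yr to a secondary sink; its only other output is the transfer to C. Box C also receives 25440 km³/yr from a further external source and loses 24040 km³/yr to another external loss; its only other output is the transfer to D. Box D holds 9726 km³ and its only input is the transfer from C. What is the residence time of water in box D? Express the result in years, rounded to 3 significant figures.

Box A: F(A→B) = (17590 + 34350) − 7754 = 44186 km³/yr.
Box B: F(B→C) = (44186 + 18700) − 13370 = 49516 km³/yr.
Box C: F(C→D) = (49516 + 25440) − 24040 = 50916 km³/yr.
Box D throughput = its input = 50916 km³/yr; τ = 9726 / 50916 = 0.1910 yr.

0.191 yr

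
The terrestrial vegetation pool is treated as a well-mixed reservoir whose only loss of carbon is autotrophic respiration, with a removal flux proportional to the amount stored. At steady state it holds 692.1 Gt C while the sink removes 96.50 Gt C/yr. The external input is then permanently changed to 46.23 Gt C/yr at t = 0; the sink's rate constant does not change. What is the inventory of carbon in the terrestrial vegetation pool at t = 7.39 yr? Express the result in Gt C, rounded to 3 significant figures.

460 Gt C

Residence time τ = M₀/F₀ = 7.172 yr. The eventual steady state is M_∞ = M₀·(F₁/F₀) = 692.1 × 46.23/96.50 = 331.56 Gt C.
The anomaly ΔM(t) = M(t) − M_∞ decays as ΔM₀·e^(−t/τ) with ΔM₀ = 692.1 − 331.56 = 360.5 Gt C.
At t = 7.39 yr, e^(−t/τ) = e^(−1.030) = 0.3569, so ΔM = 128.7 Gt C and M = 331.56 + 128.7 = 460.23 Gt C.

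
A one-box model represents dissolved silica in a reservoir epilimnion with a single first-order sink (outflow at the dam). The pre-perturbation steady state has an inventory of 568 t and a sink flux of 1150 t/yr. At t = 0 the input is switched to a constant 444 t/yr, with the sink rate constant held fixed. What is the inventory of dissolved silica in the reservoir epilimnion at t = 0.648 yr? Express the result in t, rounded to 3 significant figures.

313 t

The sink rate constant is k = F₀/M₀ = 1150/568 = 2.025 yr⁻¹.
Solving dM/dt = F₁ − kM with M(0) = M₀ gives M(t) = F₁/k + (M₀ − F₁/k)·e^(−kt).
F₁/k = 444/2.025 = 219.30 t; kt = 2.025 × 0.648 = 1.312, e^(−kt) = 0.2693.
M(0.648) = 219.30 + (568 − 219.30) × 0.2693 = 219.30 + 93.90 = 313.20 t.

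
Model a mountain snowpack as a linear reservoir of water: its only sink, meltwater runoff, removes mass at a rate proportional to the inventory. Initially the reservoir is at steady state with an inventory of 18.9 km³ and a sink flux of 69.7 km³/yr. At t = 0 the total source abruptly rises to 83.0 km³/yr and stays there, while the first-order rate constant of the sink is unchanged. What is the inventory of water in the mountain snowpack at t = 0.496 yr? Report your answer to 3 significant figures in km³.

The sink rate constant is k = F₀/M₀ = 69.7/18.9 = 3.688 yr⁻¹.
Solving dM/dt = F₁ − kM with M(0) = M₀ gives M(t) = F₁/k + (M₀ − F₁/k)·e^(−kt).
F₁/k = 83.0/3.688 = 22.506 km³; kt = 3.688 × 0.496 = 1.829, e^(−kt) = 0.1605.
M(0.496) = 22.506 + (18.9 − 22.506) × 0.1605 = 22.506 − 0.5790 = 21.927 km³.

21.9 km³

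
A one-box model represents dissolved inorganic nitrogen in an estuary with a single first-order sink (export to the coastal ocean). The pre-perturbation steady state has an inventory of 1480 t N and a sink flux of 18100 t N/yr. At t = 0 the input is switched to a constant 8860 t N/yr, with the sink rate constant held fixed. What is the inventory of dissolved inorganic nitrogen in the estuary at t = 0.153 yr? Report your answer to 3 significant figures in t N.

841 t N

Residence time τ = M₀/F₀ = 0.08177 yr. The eventual steady state is M_∞ = M₀·(F₁/F₀) = 1480 × 8860/18100 = 724.46 t N.
The anomaly ΔM(t) = M(t) − M_∞ decays as ΔM₀·e^(−t/τ) with ΔM₀ = 1480 − 724.46 = 755.5 t N.
At t = 0.153 yr, e^(−t/τ) = e^(−1.871) = 0.1539, so ΔM = 116.3 t N and M = 724.46 + 116.3 = 840.78 t N.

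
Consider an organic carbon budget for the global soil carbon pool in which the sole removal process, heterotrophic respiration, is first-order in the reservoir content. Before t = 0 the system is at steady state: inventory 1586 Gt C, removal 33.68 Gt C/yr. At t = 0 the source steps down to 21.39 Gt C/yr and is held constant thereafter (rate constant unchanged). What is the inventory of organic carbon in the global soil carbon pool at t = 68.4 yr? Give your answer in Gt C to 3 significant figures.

1140 Gt C

The sink rate constant is k = F₀/M₀ = 33.68/1586 = 0.02124 yr⁻¹.
Solving dM/dt = F₁ − kM with M(0) = M₀ gives M(t) = F₁/k + (M₀ − F₁/k)·e^(−kt).
F₁/k = 21.39/0.02124 = 1007.3 Gt C; kt = 0.02124 × 68.4 = 1.453, e^(−kt) = 0.2340.
M(68.4) = 1007.3 + (1586 − 1007.3) × 0.2340 = 1007.3 + 135.4 = 1142.7 Gt C.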